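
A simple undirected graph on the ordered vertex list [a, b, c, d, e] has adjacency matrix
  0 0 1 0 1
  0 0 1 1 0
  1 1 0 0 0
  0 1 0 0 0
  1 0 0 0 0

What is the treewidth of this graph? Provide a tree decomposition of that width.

The largest bag has 2 vertices, giving width 1; this decomposition certifies tw(G) ≤ 1. Any graph with an edge has treewidth ≥ 1, and G has the edge e–a. The upper and lower bounds meet at 1, so that is the treewidth.

Treewidth 1.
One such decomposition:
Bags: B1 = {a, e}  B2 = {a, c}  B3 = {b, c}  B4 = {b, d}
Tree: B1–B2, B2–B3, B3–B4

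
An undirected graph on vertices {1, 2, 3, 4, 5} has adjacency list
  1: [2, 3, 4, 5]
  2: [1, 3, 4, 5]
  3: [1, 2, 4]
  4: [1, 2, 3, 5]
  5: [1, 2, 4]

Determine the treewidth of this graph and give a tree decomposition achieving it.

Every bag has size at most 4, so the width is 4 − 1 = 3 and tw(G) ≤ 3. For the lower bound, the 4 vertices {1, 2, 3, 4} are pairwise adjacent, and any tree decomposition puts a clique entirely inside one bag — forcing width ≥ 3. Hence tw(G) = 3 exactly.

Treewidth 3.
Bags: B1 = {1, 2, 3, 4}  B2 = {1, 2, 4, 5}
Tree: B1–B2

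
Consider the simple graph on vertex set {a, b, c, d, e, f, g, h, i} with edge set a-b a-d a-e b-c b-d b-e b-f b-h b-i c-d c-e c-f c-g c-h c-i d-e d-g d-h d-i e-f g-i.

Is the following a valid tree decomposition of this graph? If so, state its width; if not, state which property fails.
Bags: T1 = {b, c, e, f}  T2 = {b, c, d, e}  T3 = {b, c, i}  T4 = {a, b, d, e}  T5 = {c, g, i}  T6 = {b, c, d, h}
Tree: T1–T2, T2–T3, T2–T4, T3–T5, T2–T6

No — edge (d,i) lies in no bag.

A tree decomposition must satisfy three properties: every vertex lies in some bag; for every edge, both endpoints lie together in some bag; and for every vertex, the bags containing it form a connected subtree. Here edge (d,i) lies in no bag, so the decomposition is invalid.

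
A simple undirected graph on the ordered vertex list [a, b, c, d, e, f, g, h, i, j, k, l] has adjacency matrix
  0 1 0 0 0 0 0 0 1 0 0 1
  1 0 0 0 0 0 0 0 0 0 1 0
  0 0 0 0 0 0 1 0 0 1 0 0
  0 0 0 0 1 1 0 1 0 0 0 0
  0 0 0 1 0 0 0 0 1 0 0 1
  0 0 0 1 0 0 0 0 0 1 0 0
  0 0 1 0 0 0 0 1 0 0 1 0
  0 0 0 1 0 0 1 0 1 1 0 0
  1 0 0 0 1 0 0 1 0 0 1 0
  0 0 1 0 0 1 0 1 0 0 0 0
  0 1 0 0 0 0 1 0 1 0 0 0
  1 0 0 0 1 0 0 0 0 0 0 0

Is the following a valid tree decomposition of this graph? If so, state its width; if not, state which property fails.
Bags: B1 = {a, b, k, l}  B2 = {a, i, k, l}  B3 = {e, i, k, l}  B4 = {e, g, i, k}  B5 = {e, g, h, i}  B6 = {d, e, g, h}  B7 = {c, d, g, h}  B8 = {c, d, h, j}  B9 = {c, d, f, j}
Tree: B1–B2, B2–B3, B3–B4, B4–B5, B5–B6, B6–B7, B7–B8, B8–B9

Yes; width 3.

Vertex coverage: the bags together contain {a, b, c, d, e, f, g, h, i, j, k, l}, the full vertex set. Edge coverage: each edge of G has both endpoints in at least one bag. Running intersection: for every vertex, the bags containing it form a connected subtree. All three properties hold, so this is a valid tree decomposition of width max|bag| − 1 = 3, and hence tw(G) ≤ 3.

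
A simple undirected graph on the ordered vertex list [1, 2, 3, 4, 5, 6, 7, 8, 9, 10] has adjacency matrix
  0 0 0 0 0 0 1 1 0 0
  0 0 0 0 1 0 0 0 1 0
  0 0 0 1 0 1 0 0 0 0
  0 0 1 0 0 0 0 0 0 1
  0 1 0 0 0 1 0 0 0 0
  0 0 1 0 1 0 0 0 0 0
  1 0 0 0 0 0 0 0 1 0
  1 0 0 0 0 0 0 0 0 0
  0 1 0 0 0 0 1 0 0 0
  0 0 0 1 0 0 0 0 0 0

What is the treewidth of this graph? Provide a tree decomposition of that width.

Every bag has size at most 2, so the width is 2 − 1 = 1 and tw(G) ≤ 1. Any graph with an edge has treewidth ≥ 1, and G has the edge 8–1. The upper and lower bounds meet at 1, so that is the treewidth.

Treewidth 1.
One such decomposition:
Bags: B1 = {1, 8}  B2 = {1, 7}  B3 = {7, 9}  B4 = {2, 9}  B5 = {2, 5}  B6 = {5, 6}  B7 = {3, 6}  B8 = {3, 4}  B9 = {4, 10}
Tree: B1–B2, B2–B3, B3–B4, B4–B5, B5–B6, B6–B7, B7–B8, B8–B9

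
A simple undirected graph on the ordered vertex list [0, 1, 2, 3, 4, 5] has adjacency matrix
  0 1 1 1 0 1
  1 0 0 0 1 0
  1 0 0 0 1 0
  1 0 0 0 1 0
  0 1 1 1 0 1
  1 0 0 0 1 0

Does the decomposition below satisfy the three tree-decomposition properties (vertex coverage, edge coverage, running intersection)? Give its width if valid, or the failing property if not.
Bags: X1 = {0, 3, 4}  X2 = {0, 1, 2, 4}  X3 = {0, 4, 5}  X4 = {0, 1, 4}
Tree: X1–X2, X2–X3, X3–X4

A tree decomposition must satisfy three properties: every vertex lies in some bag; for every edge, both endpoints lie together in some bag; and for every vertex, the bags containing it form a connected subtree. Here bags containing vertex 1 are not connected in the tree, so the decomposition is invalid.

No — bags containing vertex 1 are not connected in the tree.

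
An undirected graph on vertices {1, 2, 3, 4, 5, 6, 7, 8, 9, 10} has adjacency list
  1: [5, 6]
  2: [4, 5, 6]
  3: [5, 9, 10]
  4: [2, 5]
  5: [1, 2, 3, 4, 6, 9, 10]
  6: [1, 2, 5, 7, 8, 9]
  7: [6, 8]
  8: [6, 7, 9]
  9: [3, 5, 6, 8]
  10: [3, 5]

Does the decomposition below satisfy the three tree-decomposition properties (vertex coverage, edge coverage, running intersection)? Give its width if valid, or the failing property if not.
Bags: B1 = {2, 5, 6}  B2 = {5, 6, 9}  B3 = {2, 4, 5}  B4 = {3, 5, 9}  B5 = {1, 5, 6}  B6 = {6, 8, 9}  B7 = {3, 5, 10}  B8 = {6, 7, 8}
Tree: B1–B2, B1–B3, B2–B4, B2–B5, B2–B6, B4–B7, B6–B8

Yes; width 2.

Every vertex of G appears in some bag (union = {1, 2, 3, 4, 5, 6, 7, 8, 9, 10}); every edge is covered by a bag; and for each vertex v the set of bags containing v is connected in the bag tree. The decomposition is therefore valid. The largest bag has 3 vertices, so the width is 2.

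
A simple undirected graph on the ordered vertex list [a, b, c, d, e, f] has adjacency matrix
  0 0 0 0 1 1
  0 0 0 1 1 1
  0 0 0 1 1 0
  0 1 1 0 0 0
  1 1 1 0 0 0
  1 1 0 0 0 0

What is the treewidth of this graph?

A width-2 tree decomposition is:
Bags: B1 = {a, b, f}  B2 = {a, b, e}  B3 = {b, d, e}  B4 = {c, d, e}
Tree: B1–B2, B2–B3, B3–B4
The largest bag has 3 vertices, giving width 2; this decomposition certifies tw(G) ≤ 2. Since f–a–e–b–f is a cycle in G, G is not acyclic. Forests are exactly the graphs of treewidth ≤ 1, so tw(G) ≥ 2. Therefore the treewidth is 2.

2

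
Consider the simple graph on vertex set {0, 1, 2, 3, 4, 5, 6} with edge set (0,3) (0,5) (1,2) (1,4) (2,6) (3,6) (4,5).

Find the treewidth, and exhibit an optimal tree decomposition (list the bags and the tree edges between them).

Each bag holds 3 vertices, so the decomposition has width 2, which upper-bounds the treewidth. Since 4–1–2–6–3–0–5–4 is a cycle in G, G is not acyclic. Forests are exactly the graphs of treewidth ≤ 1, so tw(G) ≥ 2. The upper and lower bounds meet at 2, so that is the treewidth.

Treewidth 2.
One optimal decomposition is:
Bags: B1 = {1, 2, 4}  B2 = {2, 4, 6}  B3 = {3, 4, 6}  B4 = {0, 3, 4}  B5 = {0, 4, 5}
Tree: B1–B2, B2–B3, B3–B4, B4–B5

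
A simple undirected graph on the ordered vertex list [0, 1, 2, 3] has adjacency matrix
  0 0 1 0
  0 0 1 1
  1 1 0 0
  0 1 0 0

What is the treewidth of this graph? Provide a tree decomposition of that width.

Each bag holds 2 vertices, so the decomposition has width 1, which upper-bounds the treewidth. Any graph with an edge has treewidth ≥ 1, and G has the edge 3–1. The upper and lower bounds meet at 1, so that is the treewidth.

Treewidth 1.
Bags: B1 = {1, 3}  B2 = {1, 2}  B3 = {0, 2}
Tree: B1–B2, B2–B3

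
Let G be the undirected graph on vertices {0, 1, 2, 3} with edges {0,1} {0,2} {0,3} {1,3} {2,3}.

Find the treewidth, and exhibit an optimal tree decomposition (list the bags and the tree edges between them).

Every bag has size at most 3, so the width is 3 − 1 = 2 and tw(G) ≤ 2. On the other hand G contains the 3-clique {0, 1, 3}. A clique must lie in a single bag of any decomposition, so no decomposition can have width below 2. Hence tw(G) = 2 exactly.

Treewidth 2.
Bags: B1 = {0, 1, 3}  B2 = {0, 2, 3}
Tree: B1–B2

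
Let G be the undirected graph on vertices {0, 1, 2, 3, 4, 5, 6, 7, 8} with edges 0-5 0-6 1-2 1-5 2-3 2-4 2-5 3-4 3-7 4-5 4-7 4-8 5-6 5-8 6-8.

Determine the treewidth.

2

A width-2 tree decomposition is:
Bags: B1 = {1, 2, 5}  B2 = {2, 4, 5}  B3 = {4, 5, 8}  B4 = {5, 6, 8}  B5 = {2, 3, 4}  B6 = {0, 5, 6}  B7 = {3, 4, 7}
Tree: B1–B2, B2–B3, B3–B4, B2–B5, B4–B6, B5–B7
The largest bag has 3 vertices, giving width 2; this decomposition certifies tw(G) ≤ 2. Conversely, {2, 3, 4} is a clique of size 3, and the vertices of any clique must share a bag in every tree decomposition; so some bag has ≥ 3 vertices and tw(G) ≥ 2. Hence tw(G) = 2 exactly.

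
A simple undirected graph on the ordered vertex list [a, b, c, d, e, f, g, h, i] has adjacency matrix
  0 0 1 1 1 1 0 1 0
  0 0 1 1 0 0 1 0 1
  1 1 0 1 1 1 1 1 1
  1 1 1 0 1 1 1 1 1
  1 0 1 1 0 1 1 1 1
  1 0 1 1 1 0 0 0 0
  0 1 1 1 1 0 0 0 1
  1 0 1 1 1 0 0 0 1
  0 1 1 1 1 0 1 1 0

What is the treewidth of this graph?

4

A width-4 tree decomposition is:
Bags: B1 = {c, d, e, h, i}  B2 = {c, d, e, g, i}  B3 = {a, c, d, e, h}  B4 = {a, c, d, e, f}  B5 = {b, c, d, g, i}
Tree: B1–B2, B1–B3, B3–B4, B2–B5
Every bag has size at most 5, so the width is 5 − 1 = 4 and tw(G) ≤ 4. On the other hand G contains the 5-clique {c, d, e, g, i}. A clique must lie in a single bag of any decomposition, so no decomposition can have width below 4. Combining the bounds, tw(G) = 4.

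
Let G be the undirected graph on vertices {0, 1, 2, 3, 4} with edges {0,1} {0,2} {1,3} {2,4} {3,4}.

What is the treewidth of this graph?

A width-2 tree decomposition is:
Bags: B1 = {2, 3, 4}  B2 = {1, 2, 3}  B3 = {0, 1, 2}
Tree: B1–B2, B2–B3
The largest bag has 3 vertices, giving width 2; this decomposition certifies tw(G) ≤ 2. The edges 2–4–3–1–0–2 form a cycle, so G is not a tree and its treewidth is at least 2. Therefore the treewidth is 2.

2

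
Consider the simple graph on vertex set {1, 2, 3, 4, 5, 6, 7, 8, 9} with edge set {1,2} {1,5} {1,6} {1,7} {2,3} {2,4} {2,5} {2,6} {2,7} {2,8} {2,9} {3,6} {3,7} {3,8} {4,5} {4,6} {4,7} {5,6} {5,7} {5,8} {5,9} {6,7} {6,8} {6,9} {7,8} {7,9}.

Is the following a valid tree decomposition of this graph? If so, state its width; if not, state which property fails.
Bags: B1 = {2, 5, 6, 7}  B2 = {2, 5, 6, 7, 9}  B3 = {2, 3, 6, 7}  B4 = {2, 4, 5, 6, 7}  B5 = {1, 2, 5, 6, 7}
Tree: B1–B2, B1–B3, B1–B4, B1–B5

No — vertex 8 appears in no bag.

A tree decomposition must satisfy three properties: every vertex lies in some bag; for every edge, both endpoints lie together in some bag; and for every vertex, the bags containing it form a connected subtree. Here vertex 8 appears in no bag, so the decomposition is invalid.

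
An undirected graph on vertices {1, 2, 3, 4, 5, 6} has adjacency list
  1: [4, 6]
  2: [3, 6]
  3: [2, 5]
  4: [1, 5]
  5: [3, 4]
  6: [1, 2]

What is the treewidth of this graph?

2

A width-2 tree decomposition is:
Bags: B1 = {1, 4, 6}  B2 = {2, 4, 6}  B3 = {2, 3, 4}  B4 = {3, 4, 5}
Tree: B1–B2, B2–B3, B3–B4
The largest bag has 3 vertices, giving width 2; this decomposition certifies tw(G) ≤ 2. The edges 4–1–6–2–3–5–4 form a cycle, so G is not a tree and its treewidth is at least 2. The upper and lower bounds meet at 2, so that is the treewidth.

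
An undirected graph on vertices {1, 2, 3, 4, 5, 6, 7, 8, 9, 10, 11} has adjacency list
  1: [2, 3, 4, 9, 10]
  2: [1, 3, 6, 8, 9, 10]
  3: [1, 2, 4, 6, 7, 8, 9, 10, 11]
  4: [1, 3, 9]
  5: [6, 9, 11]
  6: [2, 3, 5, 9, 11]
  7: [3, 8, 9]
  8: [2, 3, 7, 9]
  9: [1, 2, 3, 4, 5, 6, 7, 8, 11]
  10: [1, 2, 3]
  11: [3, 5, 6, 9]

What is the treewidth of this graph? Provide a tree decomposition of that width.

Each bag holds 4 vertices, so the decomposition has width 3, which upper-bounds the treewidth. For the lower bound, the 4 vertices {2, 3, 8, 9} are pairwise adjacent, and any tree decomposition puts a clique entirely inside one bag — forcing width ≥ 3. The upper and lower bounds meet at 3, so that is the treewidth.

Treewidth 3.
Bags: B1 = {1, 2, 3, 9}  B2 = {2, 3, 6, 9}  B3 = {2, 3, 8, 9}  B4 = {3, 6, 9, 11}  B5 = {3, 7, 8, 9}  B6 = {5, 6, 9, 11}  B7 = {1, 3, 4, 9}  B8 = {1, 2, 3, 10}
Tree: B1–B2, B2–B3, B2–B4, B3–B5, B4–B6, B1–B7, B1–B8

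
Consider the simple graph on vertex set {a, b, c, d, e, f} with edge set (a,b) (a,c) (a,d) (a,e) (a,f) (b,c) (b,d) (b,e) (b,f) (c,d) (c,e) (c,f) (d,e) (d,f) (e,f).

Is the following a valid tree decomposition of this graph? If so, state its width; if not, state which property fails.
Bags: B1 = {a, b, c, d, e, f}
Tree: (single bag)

Yes; width 5.

Every vertex of G appears in some bag (union = {a, b, c, d, e, f}); every edge is covered by a bag; and for each vertex v the set of bags containing v is connected in the bag tree. The decomposition is therefore valid. The largest bag has 6 vertices, so the width is 5.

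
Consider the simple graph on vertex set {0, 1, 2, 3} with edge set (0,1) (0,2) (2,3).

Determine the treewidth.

A width-1 tree decomposition is:
Bags: B1 = {2, 3}  B2 = {0, 2}  B3 = {0, 1}
Tree: B1–B2, B2–B3
Each bag holds 2 vertices, so the decomposition has width 1, which upper-bounds the treewidth. Any graph with an edge has treewidth ≥ 1, and G has the edge 3–2. Hence tw(G) = 1 exactly.

1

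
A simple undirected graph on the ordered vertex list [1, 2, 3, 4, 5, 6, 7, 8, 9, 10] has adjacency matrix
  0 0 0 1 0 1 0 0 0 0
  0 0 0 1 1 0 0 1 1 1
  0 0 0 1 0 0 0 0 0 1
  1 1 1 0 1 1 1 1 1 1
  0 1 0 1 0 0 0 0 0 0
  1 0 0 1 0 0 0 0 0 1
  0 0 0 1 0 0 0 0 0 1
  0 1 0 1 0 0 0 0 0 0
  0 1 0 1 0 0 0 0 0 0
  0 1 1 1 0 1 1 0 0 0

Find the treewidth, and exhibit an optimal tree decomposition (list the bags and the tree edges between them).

Each bag holds 3 vertices, so the decomposition has width 2, which upper-bounds the treewidth. On the other hand G contains the 3-clique {1, 4, 6}. A clique must lie in a single bag of any decomposition, so no decomposition can have width below 2. Therefore the treewidth is 2.

Treewidth 2.
Bags: B1 = {2, 4, 10}  B2 = {3, 4, 10}  B3 = {4, 7, 10}  B4 = {2, 4, 9}  B5 = {2, 4, 8}  B6 = {4, 6, 10}  B7 = {1, 4, 6}  B8 = {2, 4, 5}
Tree: B1–B2, B2–B3, B1–B4, B1–B5, B3–B6, B6–B7, B1–B8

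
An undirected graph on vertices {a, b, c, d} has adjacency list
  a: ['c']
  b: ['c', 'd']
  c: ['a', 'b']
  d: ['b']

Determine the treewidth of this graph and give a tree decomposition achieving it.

Treewidth 1.
One optimal decomposition is:
Bags: B1 = {b, d}  B2 = {b, c}  B3 = {a, c}
Tree: B1–B2, B2–B3

The largest bag has 2 vertices, giving width 1; this decomposition certifies tw(G) ≤ 1. Since G has at least one edge (e.g. d–b), it is not an edgeless graph, so tw(G) ≥ 1. Therefore the treewidth is 1.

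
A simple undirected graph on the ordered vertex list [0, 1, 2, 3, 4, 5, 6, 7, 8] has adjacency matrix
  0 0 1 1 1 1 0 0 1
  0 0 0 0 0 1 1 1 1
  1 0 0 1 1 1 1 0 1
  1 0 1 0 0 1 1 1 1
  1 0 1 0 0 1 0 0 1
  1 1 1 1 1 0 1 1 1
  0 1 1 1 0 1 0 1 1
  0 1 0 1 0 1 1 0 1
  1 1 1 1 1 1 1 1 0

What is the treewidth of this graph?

4

A width-4 tree decomposition is:
Bags: B1 = {0, 2, 3, 5, 8}  B2 = {2, 3, 5, 6, 8}  B3 = {3, 5, 6, 7, 8}  B4 = {1, 5, 6, 7, 8}  B5 = {0, 2, 4, 5, 8}
Tree: B1–B2, B2–B3, B3–B4, B1–B5
The largest bag has 5 vertices, giving width 4; this decomposition certifies tw(G) ≤ 4. For the lower bound, the 5 vertices {1, 5, 6, 7, 8} are pairwise adjacent, and any tree decomposition puts a clique entirely inside one bag — forcing width ≥ 4. Combining the bounds, tw(G) = 4.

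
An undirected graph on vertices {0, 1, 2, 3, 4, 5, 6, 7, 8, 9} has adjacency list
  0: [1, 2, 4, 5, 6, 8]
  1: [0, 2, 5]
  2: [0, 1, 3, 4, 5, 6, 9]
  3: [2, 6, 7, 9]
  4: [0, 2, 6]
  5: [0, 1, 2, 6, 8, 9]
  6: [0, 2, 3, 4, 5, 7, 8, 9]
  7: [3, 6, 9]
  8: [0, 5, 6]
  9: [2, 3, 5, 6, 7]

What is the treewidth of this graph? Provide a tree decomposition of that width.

Treewidth 3.
One optimal decomposition is:
Bags: B1 = {0, 2, 5, 6}  B2 = {2, 5, 6, 9}  B3 = {2, 3, 6, 9}  B4 = {0, 5, 6, 8}  B5 = {3, 6, 7, 9}  B6 = {0, 1, 2, 5}  B7 = {0, 2, 4, 6}
Tree: B1–B2, B2–B3, B1–B4, B3–B5, B1–B6, B1–B7

Each bag holds 4 vertices, so the decomposition has width 3, which upper-bounds the treewidth. Conversely, {0, 1, 2, 5} is a clique of size 4, and the vertices of any clique must share a bag in every tree decomposition; so some bag has ≥ 4 vertices and tw(G) ≥ 3. Hence tw(G) = 3 exactly.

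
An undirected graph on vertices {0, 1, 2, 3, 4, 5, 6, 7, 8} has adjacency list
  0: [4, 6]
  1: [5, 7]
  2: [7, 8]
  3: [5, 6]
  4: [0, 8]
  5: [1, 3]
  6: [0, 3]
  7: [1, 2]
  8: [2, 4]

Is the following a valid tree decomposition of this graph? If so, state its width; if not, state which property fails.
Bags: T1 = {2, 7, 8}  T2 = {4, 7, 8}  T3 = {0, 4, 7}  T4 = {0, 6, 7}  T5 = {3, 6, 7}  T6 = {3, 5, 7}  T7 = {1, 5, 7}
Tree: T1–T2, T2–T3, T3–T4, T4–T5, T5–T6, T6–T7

Yes; width 2.

Checking the three conditions: (i) the bags cover all of {0, 1, 2, 3, 4, 5, 6, 7, 8}; (ii) for each edge, some bag contains both endpoints; (iii) the bags containing any fixed vertex form a subtree. All hold, so the decomposition is valid with width 3 − 1 = 2.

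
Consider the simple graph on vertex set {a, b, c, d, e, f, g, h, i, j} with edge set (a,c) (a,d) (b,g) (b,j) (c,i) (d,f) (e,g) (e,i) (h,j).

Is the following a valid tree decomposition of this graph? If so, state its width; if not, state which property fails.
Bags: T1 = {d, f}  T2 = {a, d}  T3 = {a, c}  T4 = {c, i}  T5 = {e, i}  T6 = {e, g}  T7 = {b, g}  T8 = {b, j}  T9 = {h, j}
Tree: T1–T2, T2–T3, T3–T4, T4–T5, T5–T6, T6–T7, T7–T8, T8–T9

Yes; width 1.

Every vertex of G appears in some bag (union = {a, b, c, d, e, f, g, h, i, j}); every edge is covered by a bag; and for each vertex v the set of bags containing v is connected in the bag tree. The decomposition is therefore valid. The largest bag has 2 vertices, so the width is 1.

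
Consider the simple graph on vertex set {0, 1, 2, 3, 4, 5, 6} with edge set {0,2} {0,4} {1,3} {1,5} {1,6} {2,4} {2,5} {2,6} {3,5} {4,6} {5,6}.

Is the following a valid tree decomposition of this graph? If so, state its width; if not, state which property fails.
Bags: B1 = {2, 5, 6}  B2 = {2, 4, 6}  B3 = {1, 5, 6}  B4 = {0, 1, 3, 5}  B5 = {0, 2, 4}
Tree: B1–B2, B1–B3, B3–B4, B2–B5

A tree decomposition must satisfy three properties: every vertex lies in some bag; for every edge, both endpoints lie together in some bag; and for every vertex, the bags containing it form a connected subtree. Here bags containing vertex 0 are not connected in the tree, so the decomposition is invalid.

No — bags containing vertex 0 are not connected in the tree.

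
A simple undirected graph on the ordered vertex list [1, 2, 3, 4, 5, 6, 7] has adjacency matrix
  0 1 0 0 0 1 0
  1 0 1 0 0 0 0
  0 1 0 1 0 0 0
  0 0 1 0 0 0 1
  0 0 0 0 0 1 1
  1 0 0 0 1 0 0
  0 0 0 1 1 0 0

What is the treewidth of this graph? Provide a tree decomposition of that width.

Each bag holds 3 vertices, so the decomposition has width 2, which upper-bounds the treewidth. The edges 5–6–1–2–3–4–7–5 form a cycle, so G is not a tree and its treewidth is at least 2. Hence tw(G) = 2 exactly.

Treewidth 2.
One such decomposition:
Bags: B1 = {1, 5, 6}  B2 = {1, 2, 5}  B3 = {2, 3, 5}  B4 = {3, 4, 5}  B5 = {4, 5, 7}
Tree: B1–B2, B2–B3, B3–B4, B4–B5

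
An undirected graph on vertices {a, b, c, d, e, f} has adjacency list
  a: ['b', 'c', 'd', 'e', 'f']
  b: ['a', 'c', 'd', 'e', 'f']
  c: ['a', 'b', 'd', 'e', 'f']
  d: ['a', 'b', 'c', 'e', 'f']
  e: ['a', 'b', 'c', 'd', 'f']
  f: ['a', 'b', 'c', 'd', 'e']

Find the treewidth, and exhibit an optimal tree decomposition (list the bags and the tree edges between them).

Treewidth 5.
Bags: B1 = {a, b, c, d, e, f}
Tree: (single bag)

With just one bag of size 6, the width is 6 − 1 = 5, so tw(G) ≤ 5. On the other hand G contains the 6-clique {a, b, c, d, e, f}. A clique must lie in a single bag of any decomposition, so no decomposition can have width below 5. The upper and lower bounds meet at 5, so that is the treewidth.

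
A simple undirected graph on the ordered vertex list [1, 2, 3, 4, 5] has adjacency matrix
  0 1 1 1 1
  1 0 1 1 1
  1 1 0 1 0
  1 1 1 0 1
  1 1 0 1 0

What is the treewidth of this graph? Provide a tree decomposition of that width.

Every bag has size at most 4, so the width is 4 − 1 = 3 and tw(G) ≤ 3. On the other hand G contains the 4-clique {1, 2, 3, 4}. A clique must lie in a single bag of any decomposition, so no decomposition can have width below 3. Therefore the treewidth is 3.

Treewidth 3.
One such decomposition:
Bags: B1 = {1, 2, 4, 5}  B2 = {1, 2, 3, 4}
Tree: B1–B2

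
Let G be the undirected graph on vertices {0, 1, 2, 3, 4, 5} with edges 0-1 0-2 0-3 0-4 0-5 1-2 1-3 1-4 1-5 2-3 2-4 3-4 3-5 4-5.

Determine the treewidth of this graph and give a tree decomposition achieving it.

Treewidth 4.
Bags: B1 = {0, 1, 3, 4, 5}  B2 = {0, 1, 2, 3, 4}
Tree: B1–B2

Each bag holds 5 vertices, so the decomposition has width 4, which upper-bounds the treewidth. On the other hand G contains the 5-clique {0, 1, 2, 3, 4}. A clique must lie in a single bag of any decomposition, so no decomposition can have width below 4. Hence tw(G) = 4 exactly.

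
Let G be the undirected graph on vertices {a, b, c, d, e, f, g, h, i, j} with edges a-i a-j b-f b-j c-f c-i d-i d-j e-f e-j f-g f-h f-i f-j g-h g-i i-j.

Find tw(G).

A width-2 tree decomposition is:
Bags: B1 = {f, i, j}  B2 = {d, i, j}  B3 = {b, f, j}  B4 = {e, f, j}  B5 = {f, g, i}  B6 = {f, g, h}  B7 = {a, i, j}  B8 = {c, f, i}
Tree: B1–B2, B1–B3, B3–B4, B1–B5, B5–B6, B2–B7, B5–B8
Every bag has size at most 3, so the width is 3 − 1 = 2 and tw(G) ≤ 2. On the other hand G contains the 3-clique {d, i, j}. A clique must lie in a single bag of any decomposition, so no decomposition can have width below 2. Therefore the treewidth is 2.

2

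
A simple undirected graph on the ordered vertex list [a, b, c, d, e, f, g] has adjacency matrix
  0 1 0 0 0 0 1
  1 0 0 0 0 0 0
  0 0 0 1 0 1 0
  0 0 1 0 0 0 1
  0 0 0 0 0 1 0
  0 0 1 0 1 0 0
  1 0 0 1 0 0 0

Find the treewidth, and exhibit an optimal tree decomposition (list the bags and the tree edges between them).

Treewidth 1.
One optimal decomposition is:
Bags: B1 = {a, b}  B2 = {a, g}  B3 = {d, g}  B4 = {c, d}  B5 = {c, f}  B6 = {e, f}
Tree: B1–B2, B2–B3, B3–B4, B4–B5, B5–B6

The largest bag has 2 vertices, giving width 1; this decomposition certifies tw(G) ≤ 1. G has an edge, so its treewidth is at least 1. The upper and lower bounds meet at 1, so that is the treewidth.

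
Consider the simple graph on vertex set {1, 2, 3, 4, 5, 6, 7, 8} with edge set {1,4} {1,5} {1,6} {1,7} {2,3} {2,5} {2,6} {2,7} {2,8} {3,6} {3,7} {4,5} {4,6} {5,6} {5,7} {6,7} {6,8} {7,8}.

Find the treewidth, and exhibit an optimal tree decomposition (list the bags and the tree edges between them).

Treewidth 3.
Bags: B1 = {2, 5, 6, 7}  B2 = {1, 5, 6, 7}  B3 = {1, 4, 5, 6}  B4 = {2, 6, 7, 8}  B5 = {2, 3, 6, 7}
Tree: B1–B2, B2–B3, B1–B4, B4–B5

The largest bag has 4 vertices, giving width 3; this decomposition certifies tw(G) ≤ 3. Conversely, {1, 4, 5, 6} is a clique of size 4, and the vertices of any clique must share a bag in every tree decomposition; so some bag has ≥ 4 vertices and tw(G) ≥ 3. Hence tw(G) = 3 exactly.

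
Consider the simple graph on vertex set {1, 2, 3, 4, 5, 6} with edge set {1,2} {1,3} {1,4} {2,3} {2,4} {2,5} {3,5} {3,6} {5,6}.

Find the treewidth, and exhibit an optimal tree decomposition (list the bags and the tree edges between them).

Each bag holds 3 vertices, so the decomposition has width 2, which upper-bounds the treewidth. Conversely, {1, 2, 3} is a clique of size 3, and the vertices of any clique must share a bag in every tree decomposition; so some bag has ≥ 3 vertices and tw(G) ≥ 2. Combining the bounds, tw(G) = 2.

Treewidth 2.
One optimal decomposition is:
Bags: B1 = {1, 2, 3}  B2 = {1, 2, 4}  B3 = {2, 3, 5}  B4 = {3, 5, 6}
Tree: B1–B2, B1–B3, B3–B4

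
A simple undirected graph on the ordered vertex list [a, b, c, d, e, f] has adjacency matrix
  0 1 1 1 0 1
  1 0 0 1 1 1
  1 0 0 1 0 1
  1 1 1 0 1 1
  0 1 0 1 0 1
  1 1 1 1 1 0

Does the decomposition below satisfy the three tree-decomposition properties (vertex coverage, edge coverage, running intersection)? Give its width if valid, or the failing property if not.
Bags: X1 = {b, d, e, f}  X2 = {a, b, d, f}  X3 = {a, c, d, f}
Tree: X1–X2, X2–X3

Checking the three conditions: (i) the bags cover all of {a, b, c, d, e, f}; (ii) for each edge, some bag contains both endpoints; (iii) the bags containing any fixed vertex form a subtree. All hold, so the decomposition is valid with width 4 − 1 = 3.

Yes; width 3.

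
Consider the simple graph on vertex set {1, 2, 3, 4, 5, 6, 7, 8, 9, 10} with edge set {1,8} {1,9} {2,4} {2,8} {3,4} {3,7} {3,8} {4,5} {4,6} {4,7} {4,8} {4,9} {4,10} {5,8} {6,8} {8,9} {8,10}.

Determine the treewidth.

2

A width-2 tree decomposition is:
Bags: B1 = {4, 8, 9}  B2 = {4, 6, 8}  B3 = {4, 5, 8}  B4 = {3, 4, 8}  B5 = {2, 4, 8}  B6 = {4, 8, 10}  B7 = {3, 4, 7}  B8 = {1, 8, 9}
Tree: B1–B2, B2–B3, B3–B4, B3–B5, B4–B6, B4–B7, B1–B8
The largest bag has 3 vertices, giving width 2; this decomposition certifies tw(G) ≤ 2. For the lower bound, the 3 vertices {1, 8, 9} are pairwise adjacent, and any tree decomposition puts a clique entirely inside one bag — forcing width ≥ 2. The upper and lower bounds meet at 2, so that is the treewidth.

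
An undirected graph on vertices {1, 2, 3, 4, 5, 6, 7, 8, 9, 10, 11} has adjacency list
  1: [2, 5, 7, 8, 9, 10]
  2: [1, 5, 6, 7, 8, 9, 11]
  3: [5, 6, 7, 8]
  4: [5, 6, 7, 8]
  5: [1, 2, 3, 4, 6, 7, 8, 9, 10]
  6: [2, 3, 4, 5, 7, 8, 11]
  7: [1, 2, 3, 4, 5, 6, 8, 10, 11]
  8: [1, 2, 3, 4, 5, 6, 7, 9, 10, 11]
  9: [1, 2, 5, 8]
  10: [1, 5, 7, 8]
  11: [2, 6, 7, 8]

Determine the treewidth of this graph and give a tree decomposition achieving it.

Treewidth 4.
One such decomposition:
Bags: B1 = {2, 5, 6, 7, 8}  B2 = {1, 2, 5, 7, 8}  B3 = {4, 5, 6, 7, 8}  B4 = {1, 5, 7, 8, 10}  B5 = {1, 2, 5, 8, 9}  B6 = {3, 5, 6, 7, 8}  B7 = {2, 6, 7, 8, 11}
Tree: B1–B2, B1–B3, B2–B4, B2–B5, B1–B6, B1–B7

Every bag has size at most 5, so the width is 5 − 1 = 4 and tw(G) ≤ 4. Conversely, {2, 6, 7, 8, 11} is a clique of size 5, and the vertices of any clique must share a bag in every tree decomposition; so some bag has ≥ 5 vertices and tw(G) ≥ 4. Therefore the treewidth is 4.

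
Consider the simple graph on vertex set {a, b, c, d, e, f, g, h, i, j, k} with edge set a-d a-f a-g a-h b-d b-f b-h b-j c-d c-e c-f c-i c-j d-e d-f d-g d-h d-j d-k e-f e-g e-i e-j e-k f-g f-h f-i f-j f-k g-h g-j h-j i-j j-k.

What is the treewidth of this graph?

A width-4 tree decomposition is:
Bags: B1 = {d, e, f, g, j}  B2 = {c, d, e, f, j}  B3 = {c, e, f, i, j}  B4 = {d, f, g, h, j}  B5 = {b, d, f, h, j}  B6 = {a, d, f, g, h}  B7 = {d, e, f, j, k}
Tree: B1–B2, B2–B3, B1–B4, B4–B5, B4–B6, B2–B7
Every bag has size at most 5, so the width is 5 − 1 = 4 and tw(G) ≤ 4. For the lower bound, the 5 vertices {d, e, f, g, j} are pairwise adjacent, and any tree decomposition puts a clique entirely inside one bag — forcing width ≥ 4. Combining the bounds, tw(G) = 4.

4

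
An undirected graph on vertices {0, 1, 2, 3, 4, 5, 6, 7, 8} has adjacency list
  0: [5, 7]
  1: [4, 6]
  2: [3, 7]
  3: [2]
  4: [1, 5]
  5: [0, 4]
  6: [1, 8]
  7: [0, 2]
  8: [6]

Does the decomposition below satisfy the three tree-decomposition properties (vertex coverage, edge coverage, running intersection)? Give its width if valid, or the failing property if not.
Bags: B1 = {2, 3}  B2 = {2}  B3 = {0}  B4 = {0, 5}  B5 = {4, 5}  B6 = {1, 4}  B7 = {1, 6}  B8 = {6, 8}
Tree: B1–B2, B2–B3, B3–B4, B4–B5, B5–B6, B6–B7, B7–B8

A tree decomposition must satisfy three properties: every vertex lies in some bag; for every edge, both endpoints lie together in some bag; and for every vertex, the bags containing it form a connected subtree. Here vertex 7 appears in no bag, so the decomposition is invalid.

No — vertex 7 appears in no bag.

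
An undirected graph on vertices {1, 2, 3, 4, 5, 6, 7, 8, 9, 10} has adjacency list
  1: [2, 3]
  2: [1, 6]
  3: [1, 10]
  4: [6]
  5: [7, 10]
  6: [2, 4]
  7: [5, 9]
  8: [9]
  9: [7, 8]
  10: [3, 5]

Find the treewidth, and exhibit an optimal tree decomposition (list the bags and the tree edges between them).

Each bag holds 2 vertices, so the decomposition has width 1, which upper-bounds the treewidth. Any graph with an edge has treewidth ≥ 1, and G has the edge 4–6. Combining the bounds, tw(G) = 1.

Treewidth 1.
One such decomposition:
Bags: B1 = {4, 6}  B2 = {2, 6}  B3 = {1, 2}  B4 = {1, 3}  B5 = {3, 10}  B6 = {5, 10}  B7 = {5, 7}  B8 = {7, 9}  B9 = {8, 9}
Tree: B1–B2, B2–B3, B3–B4, B4–B5, B5–B6, B6–B7, B7–B8, B8–B9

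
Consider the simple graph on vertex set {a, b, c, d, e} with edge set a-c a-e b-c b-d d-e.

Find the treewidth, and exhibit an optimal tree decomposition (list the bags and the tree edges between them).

Each bag holds 3 vertices, so the decomposition has width 2, which upper-bounds the treewidth. The edges c–a–e–d–b–c form a cycle, so G is not a tree and its treewidth is at least 2. Hence tw(G) = 2 exactly.

Treewidth 2.
One such decomposition:
Bags: B1 = {a, c, e}  B2 = {c, d, e}  B3 = {b, c, d}
Tree: B1–B2, B2–B3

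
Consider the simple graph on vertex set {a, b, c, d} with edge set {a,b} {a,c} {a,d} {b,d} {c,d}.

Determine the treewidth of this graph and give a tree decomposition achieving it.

Every bag has size at most 3, so the width is 3 − 1 = 2 and tw(G) ≤ 2. For the lower bound, the 3 vertices {a, c, d} are pairwise adjacent, and any tree decomposition puts a clique entirely inside one bag — forcing width ≥ 2. Hence tw(G) = 2 exactly.

Treewidth 2.
One optimal decomposition is:
Bags: B1 = {a, b, d}  B2 = {a, c, d}
Tree: B1–B2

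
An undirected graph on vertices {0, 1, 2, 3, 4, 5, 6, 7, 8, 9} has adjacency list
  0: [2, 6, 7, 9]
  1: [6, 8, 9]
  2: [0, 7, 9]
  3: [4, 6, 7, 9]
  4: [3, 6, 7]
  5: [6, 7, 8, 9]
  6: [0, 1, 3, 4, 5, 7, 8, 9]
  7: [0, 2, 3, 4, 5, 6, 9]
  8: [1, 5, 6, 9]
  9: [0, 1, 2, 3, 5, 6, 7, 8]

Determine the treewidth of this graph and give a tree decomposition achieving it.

Treewidth 3.
One optimal decomposition is:
Bags: B1 = {3, 6, 7, 9}  B2 = {0, 6, 7, 9}  B3 = {5, 6, 7, 9}  B4 = {5, 6, 8, 9}  B5 = {1, 6, 8, 9}  B6 = {3, 4, 6, 7}  B7 = {0, 2, 7, 9}
Tree: B1–B2, B1–B3, B3–B4, B4–B5, B1–B6, B2–B7

Every bag has size at most 4, so the width is 4 − 1 = 3 and tw(G) ≤ 3. For the lower bound, the 4 vertices {0, 2, 7, 9} are pairwise adjacent, and any tree decomposition puts a clique entirely inside one bag — forcing width ≥ 3. Therefore the treewidth is 3.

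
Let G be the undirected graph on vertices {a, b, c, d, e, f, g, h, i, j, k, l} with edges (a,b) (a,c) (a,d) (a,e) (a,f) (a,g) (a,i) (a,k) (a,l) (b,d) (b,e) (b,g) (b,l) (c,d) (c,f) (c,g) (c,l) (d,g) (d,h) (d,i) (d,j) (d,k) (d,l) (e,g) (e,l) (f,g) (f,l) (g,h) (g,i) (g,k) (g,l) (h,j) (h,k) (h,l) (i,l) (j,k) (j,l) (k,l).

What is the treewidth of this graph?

4

A width-4 tree decomposition is:
Bags: B1 = {a, d, g, k, l}  B2 = {a, c, d, g, l}  B3 = {a, b, d, g, l}  B4 = {a, b, e, g, l}  B5 = {d, g, h, k, l}  B6 = {a, c, f, g, l}  B7 = {d, h, j, k, l}  B8 = {a, d, g, i, l}
Tree: B1–B2, B2–B3, B3–B4, B1–B5, B2–B6, B5–B7, B3–B8
The largest bag has 5 vertices, giving width 4; this decomposition certifies tw(G) ≤ 4. For the lower bound, the 5 vertices {d, g, h, k, l} are pairwise adjacent, and any tree decomposition puts a clique entirely inside one bag — forcing width ≥ 4. The upper and lower bounds meet at 4, so that is the treewidth.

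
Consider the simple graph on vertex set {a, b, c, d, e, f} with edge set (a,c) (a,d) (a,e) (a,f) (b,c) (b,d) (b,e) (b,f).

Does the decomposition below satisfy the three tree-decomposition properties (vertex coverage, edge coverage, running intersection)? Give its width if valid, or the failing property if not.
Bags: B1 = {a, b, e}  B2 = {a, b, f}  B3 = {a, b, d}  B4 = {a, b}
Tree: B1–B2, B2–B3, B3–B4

No — vertex c appears in no bag.

A tree decomposition must satisfy three properties: every vertex lies in some bag; for every edge, both endpoints lie together in some bag; and for every vertex, the bags containing it form a connected subtree. Here vertex c appears in no bag, so the decomposition is invalid.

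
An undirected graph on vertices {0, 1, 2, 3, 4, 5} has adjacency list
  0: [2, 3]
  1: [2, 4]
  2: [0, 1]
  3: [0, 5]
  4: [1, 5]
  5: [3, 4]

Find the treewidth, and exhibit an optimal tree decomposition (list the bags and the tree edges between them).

Treewidth 2.
One optimal decomposition is:
Bags: B1 = {1, 4, 5}  B2 = {1, 3, 5}  B3 = {0, 1, 3}  B4 = {0, 1, 2}
Tree: B1–B2, B2–B3, B3–B4

Every bag has size at most 3, so the width is 3 − 1 = 2 and tw(G) ≤ 2. Since 1–4–5–3–0–2–1 is a cycle in G, G is not acyclic. Forests are exactly the graphs of treewidth ≤ 1, so tw(G) ≥ 2. Therefore the treewidth is 2.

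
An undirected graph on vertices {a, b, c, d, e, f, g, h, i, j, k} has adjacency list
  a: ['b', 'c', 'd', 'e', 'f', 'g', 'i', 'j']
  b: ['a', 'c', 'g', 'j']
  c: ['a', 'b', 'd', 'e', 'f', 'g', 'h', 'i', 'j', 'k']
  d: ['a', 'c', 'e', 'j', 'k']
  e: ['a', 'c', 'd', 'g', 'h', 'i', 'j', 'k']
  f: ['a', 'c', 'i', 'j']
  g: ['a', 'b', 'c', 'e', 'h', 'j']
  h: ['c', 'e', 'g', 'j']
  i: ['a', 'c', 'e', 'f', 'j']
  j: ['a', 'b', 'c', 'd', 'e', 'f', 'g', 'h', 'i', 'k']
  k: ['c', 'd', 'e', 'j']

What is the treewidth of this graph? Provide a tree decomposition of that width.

Treewidth 4.
One optimal decomposition is:
Bags: B1 = {a, c, e, g, j}  B2 = {a, b, c, g, j}  B3 = {a, c, e, i, j}  B4 = {a, c, d, e, j}  B5 = {c, d, e, j, k}  B6 = {c, e, g, h, j}  B7 = {a, c, f, i, j}
Tree: B1–B2, B1–B3, B1–B4, B4–B5, B1–B6, B3–B7

Every bag has size at most 5, so the width is 5 − 1 = 4 and tw(G) ≤ 4. Conversely, {c, e, g, h, j} is a clique of size 5, and the vertices of any clique must share a bag in every tree decomposition; so some bag has ≥ 5 vertices and tw(G) ≥ 4. Therefore the treewidth is 4.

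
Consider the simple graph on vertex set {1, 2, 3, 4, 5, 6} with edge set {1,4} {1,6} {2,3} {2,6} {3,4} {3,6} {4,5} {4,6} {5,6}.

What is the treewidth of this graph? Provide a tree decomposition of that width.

Treewidth 2.
One optimal decomposition is:
Bags: B1 = {3, 4, 6}  B2 = {4, 5, 6}  B3 = {2, 3, 6}  B4 = {1, 4, 6}
Tree: B1–B2, B1–B3, B2–B4

Every bag has size at most 3, so the width is 3 − 1 = 2 and tw(G) ≤ 2. Conversely, {2, 3, 6} is a clique of size 3, and the vertices of any clique must share a bag in every tree decomposition; so some bag has ≥ 3 vertices and tw(G) ≥ 2. Combining the bounds, tw(G) = 2.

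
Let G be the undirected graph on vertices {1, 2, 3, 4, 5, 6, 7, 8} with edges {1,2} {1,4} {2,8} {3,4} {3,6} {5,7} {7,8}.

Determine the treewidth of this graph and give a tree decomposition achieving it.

Every bag has size at most 2, so the width is 2 − 1 = 1 and tw(G) ≤ 1. G has an edge, so its treewidth is at least 1. Therefore the treewidth is 1.

Treewidth 1.
Bags: B1 = {5, 7}  B2 = {7, 8}  B3 = {2, 8}  B4 = {1, 2}  B5 = {1, 4}  B6 = {3, 4}  B7 = {3, 6}
Tree: B1–B2, B2–B3, B3–B4, B4–B5, B5–B6, B6–B7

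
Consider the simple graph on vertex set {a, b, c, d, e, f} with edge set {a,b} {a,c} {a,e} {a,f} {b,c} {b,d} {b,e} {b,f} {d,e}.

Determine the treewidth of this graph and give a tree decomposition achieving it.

Each bag holds 3 vertices, so the decomposition has width 2, which upper-bounds the treewidth. Conversely, {b, d, e} is a clique of size 3, and the vertices of any clique must share a bag in every tree decomposition; so some bag has ≥ 3 vertices and tw(G) ≥ 2. Therefore the treewidth is 2.

Treewidth 2.
One such decomposition:
Bags: B1 = {a, b, e}  B2 = {a, b, f}  B3 = {a, b, c}  B4 = {b, d, e}
Tree: B1–B2, B2–B3, B1–B4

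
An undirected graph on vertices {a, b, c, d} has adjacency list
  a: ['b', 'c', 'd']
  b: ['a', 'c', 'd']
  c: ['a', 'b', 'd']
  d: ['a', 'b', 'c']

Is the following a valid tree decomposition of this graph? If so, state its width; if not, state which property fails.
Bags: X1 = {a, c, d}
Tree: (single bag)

A tree decomposition must satisfy three properties: every vertex lies in some bag; for every edge, both endpoints lie together in some bag; and for every vertex, the bags containing it form a connected subtree. Here vertex b appears in no bag, so the decomposition is invalid.

No — vertex b appears in no bag.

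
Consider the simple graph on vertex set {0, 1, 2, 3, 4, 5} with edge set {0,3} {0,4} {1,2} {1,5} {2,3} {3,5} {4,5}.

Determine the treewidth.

A width-2 tree decomposition is:
Bags: B1 = {1, 2, 5}  B2 = {2, 3, 5}  B3 = {3, 4, 5}  B4 = {0, 3, 4}
Tree: B1–B2, B2–B3, B3–B4
Every bag has size at most 3, so the width is 3 − 1 = 2 and tw(G) ≤ 2. The edges 1–2–3–5–1 form a cycle, so G is not a tree and its treewidth is at least 2. Hence tw(G) = 2 exactly.

2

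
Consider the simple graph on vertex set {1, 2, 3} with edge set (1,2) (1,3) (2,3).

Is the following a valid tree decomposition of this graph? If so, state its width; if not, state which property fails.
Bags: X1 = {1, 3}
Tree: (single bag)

No — vertex 2 appears in no bag.

A tree decomposition must satisfy three properties: every vertex lies in some bag; for every edge, both endpoints lie together in some bag; and for every vertex, the bags containing it form a connected subtree. Here vertex 2 appears in no bag, so the decomposition is invalid.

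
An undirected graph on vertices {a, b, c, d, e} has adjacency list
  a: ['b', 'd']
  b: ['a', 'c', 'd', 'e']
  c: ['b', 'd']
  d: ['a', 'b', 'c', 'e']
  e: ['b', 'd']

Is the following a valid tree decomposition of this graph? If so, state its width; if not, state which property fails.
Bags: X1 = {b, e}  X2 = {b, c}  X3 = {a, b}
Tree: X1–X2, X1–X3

A tree decomposition must satisfy three properties: every vertex lies in some bag; for every edge, both endpoints lie together in some bag; and for every vertex, the bags containing it form a connected subtree. Here vertex d appears in no bag, so the decomposition is invalid.

No — vertex d appears in no bag.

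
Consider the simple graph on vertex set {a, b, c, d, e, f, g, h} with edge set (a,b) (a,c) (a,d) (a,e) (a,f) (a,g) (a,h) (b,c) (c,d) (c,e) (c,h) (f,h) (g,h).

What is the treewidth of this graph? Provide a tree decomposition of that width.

Each bag holds 3 vertices, so the decomposition has width 2, which upper-bounds the treewidth. On the other hand G contains the 3-clique {a, g, h}. A clique must lie in a single bag of any decomposition, so no decomposition can have width below 2. Combining the bounds, tw(G) = 2.

Treewidth 2.
One optimal decomposition is:
Bags: B1 = {a, c, h}  B2 = {a, b, c}  B3 = {a, c, d}  B4 = {a, f, h}  B5 = {a, c, e}  B6 = {a, g, h}
Tree: B1–B2, B2–B3, B1–B4, B2–B5, B1–B6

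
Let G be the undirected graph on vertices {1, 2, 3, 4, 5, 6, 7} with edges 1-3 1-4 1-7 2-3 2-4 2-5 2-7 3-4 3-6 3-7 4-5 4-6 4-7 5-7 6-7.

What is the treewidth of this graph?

A width-3 tree decomposition is:
Bags: B1 = {2, 3, 4, 7}  B2 = {1, 3, 4, 7}  B3 = {3, 4, 6, 7}  B4 = {2, 4, 5, 7}
Tree: B1–B2, B2–B3, B1–B4
The largest bag has 4 vertices, giving width 3; this decomposition certifies tw(G) ≤ 3. On the other hand G contains the 4-clique {1, 3, 4, 7}. A clique must lie in a single bag of any decomposition, so no decomposition can have width below 3. Therefore the treewidth is 3.

3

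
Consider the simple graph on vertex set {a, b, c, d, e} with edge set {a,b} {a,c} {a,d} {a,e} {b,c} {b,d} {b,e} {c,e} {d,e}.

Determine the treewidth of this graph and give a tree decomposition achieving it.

Treewidth 3.
One such decomposition:
Bags: B1 = {a, b, c, e}  B2 = {a, b, d, e}
Tree: B1–B2

Every bag has size at most 4, so the width is 4 − 1 = 3 and tw(G) ≤ 3. Conversely, {a, b, d, e} is a clique of size 4, and the vertices of any clique must share a bag in every tree decomposition; so some bag has ≥ 4 vertices and tw(G) ≥ 3. The upper and lower bounds meet at 3, so that is the treewidth.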